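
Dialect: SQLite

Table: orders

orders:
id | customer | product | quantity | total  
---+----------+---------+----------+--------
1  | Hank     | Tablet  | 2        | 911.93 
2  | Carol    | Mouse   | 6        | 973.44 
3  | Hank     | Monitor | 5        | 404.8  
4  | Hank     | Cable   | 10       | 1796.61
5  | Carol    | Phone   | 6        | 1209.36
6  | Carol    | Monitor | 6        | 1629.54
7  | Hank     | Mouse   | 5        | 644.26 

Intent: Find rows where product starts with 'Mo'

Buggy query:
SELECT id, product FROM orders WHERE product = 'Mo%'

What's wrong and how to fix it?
Bug: Wildcards only work with LIKE; '=' treats '%' as a literal character

Fix: Replace '=' with LIKE so 'Mo%' is treated as a pattern

Corrected query:
SELECT id, product FROM orders WHERE product LIKE 'Mo%'

Result:
id | product
---+--------
2  | Mouse  
3  | Monitor
6  | Monitor
7  | Mouse  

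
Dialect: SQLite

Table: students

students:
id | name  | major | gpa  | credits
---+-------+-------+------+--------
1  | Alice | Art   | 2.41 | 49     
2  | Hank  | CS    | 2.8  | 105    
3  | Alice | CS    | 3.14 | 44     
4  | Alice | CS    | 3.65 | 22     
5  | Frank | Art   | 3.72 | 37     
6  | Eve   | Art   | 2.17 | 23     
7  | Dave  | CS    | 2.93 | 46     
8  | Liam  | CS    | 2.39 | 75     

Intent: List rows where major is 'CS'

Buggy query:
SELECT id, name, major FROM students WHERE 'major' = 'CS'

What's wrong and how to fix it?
Bug: Single quotes denote string literals in SQL; the column name is being compared as a constant string

Fix: Remove the quotes around the column name (or use double quotes for an identifier)

Corrected query:
SELECT id, name, major FROM students WHERE major = 'CS'

Result:
id | name  | major
---+-------+------
2  | Hank  | CS   
3  | Alice | CS   
4  | Alice | CS   
7  | Dave  | CS   
8  | Liam  | CS   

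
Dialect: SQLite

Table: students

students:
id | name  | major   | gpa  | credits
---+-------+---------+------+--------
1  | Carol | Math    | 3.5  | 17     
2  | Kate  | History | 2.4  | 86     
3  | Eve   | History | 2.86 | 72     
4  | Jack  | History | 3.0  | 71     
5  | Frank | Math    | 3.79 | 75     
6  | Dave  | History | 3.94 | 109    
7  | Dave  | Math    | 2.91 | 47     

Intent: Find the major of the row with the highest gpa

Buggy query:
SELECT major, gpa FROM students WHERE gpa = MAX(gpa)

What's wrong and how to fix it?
Bug: MAX(gpa) is an aggregate and cannot be used directly in WHERE

Fix: Wrap MAX in a scalar subquery so WHERE compares against a single value

Corrected query:
SELECT major, gpa FROM students WHERE gpa = (SELECT MAX(gpa) FROM students)

Result:
major   | gpa 
--------+-----
History | 3.94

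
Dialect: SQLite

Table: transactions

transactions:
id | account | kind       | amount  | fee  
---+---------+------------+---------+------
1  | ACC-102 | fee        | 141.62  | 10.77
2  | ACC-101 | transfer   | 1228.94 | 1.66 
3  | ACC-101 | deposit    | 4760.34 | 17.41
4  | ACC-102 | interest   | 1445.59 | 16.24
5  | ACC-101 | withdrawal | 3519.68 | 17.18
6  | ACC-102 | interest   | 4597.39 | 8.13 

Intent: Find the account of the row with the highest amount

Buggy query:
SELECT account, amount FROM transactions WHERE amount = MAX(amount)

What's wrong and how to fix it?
Bug: MAX(amount) is an aggregate and cannot be used directly in WHERE

Fix: Wrap MAX in a scalar subquery so WHERE compares against a single value

Corrected query:
SELECT account, amount FROM transactions WHERE amount = (SELECT MAX(amount) FROM transactions)

Result:
account | amount 
--------+--------
ACC-101 | 4760.34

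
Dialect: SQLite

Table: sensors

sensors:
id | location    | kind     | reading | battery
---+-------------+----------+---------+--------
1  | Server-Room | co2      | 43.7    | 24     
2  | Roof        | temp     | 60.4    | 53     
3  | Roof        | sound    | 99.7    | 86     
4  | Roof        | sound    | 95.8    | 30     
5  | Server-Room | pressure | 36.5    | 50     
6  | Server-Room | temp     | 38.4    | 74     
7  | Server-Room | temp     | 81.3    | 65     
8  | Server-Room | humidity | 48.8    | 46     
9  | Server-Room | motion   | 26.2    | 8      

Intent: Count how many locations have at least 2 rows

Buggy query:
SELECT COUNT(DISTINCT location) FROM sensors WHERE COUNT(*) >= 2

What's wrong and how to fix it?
Bug: COUNT(*) cannot appear in WHERE; the per-group count doesn't exist yet

Fix: Use a subquery that GROUPs and filters with HAVING, then count its rows

Corrected query:
SELECT COUNT(*) FROM (SELECT location FROM sensors GROUP BY location HAVING COUNT(*) >= 2)

Result:
COUNT(*)
--------
2       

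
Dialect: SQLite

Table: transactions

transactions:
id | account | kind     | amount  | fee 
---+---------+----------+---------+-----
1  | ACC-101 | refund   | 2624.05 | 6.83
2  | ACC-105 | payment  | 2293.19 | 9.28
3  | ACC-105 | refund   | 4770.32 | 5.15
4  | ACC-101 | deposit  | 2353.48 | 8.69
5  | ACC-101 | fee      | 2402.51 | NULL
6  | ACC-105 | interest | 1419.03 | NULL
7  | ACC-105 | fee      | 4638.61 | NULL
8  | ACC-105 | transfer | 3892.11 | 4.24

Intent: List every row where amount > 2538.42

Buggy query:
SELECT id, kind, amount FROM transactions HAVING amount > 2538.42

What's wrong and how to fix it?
Bug: This is a non-aggregate query (no GROUP BY, no aggregates), so in SQLite the HAVING clause is invalid here; a row-level condition belongs in WHERE

Fix: Replace HAVING with WHERE since the condition applies to individual rows

Corrected query:
SELECT id, kind, amount FROM transactions WHERE amount > 2538.42

Result:
id | kind     | amount 
---+----------+--------
1  | refund   | 2624.05
3  | refund   | 4770.32
7  | fee      | 4638.61
8  | transfer | 3892.11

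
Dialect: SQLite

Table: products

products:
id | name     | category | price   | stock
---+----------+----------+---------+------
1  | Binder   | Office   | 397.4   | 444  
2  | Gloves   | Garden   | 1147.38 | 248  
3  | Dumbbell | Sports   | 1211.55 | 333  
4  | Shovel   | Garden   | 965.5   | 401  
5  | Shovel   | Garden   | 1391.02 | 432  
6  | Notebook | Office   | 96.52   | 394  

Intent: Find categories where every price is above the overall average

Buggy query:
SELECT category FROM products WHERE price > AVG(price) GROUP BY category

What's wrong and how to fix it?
Bug: WHERE evaluates per row before aggregation, so AVG() is unavailable

Fix: Use a subquery for AVG and a HAVING MIN(...) filter so the condition holds for every row in the group

Corrected query:
SELECT category FROM products GROUP BY category HAVING MIN(price) > (SELECT AVG(price) FROM products)

Result:
category
--------
Garden  
Sports  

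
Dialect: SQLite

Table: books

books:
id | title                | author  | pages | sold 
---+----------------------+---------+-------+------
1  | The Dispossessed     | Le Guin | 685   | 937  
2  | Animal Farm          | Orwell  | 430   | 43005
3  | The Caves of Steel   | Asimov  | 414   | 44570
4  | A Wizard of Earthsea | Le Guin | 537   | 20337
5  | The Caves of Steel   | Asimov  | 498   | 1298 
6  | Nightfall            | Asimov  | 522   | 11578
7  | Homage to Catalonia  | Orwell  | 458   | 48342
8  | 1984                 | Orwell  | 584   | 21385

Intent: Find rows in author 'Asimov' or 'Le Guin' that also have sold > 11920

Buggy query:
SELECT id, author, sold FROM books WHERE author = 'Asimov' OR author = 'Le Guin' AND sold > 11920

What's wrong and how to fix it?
Bug: Without parentheses, AND is evaluated before OR, so the sold filter only applies to the 'Le Guin' branch

Fix: Add parentheses around the OR so the AND applies to both alternatives

Corrected query:
SELECT id, author, sold FROM books WHERE (author = 'Asimov' OR author = 'Le Guin') AND sold > 11920

Result:
id | author  | sold 
---+---------+------
3  | Asimov  | 44570
4  | Le Guin | 20337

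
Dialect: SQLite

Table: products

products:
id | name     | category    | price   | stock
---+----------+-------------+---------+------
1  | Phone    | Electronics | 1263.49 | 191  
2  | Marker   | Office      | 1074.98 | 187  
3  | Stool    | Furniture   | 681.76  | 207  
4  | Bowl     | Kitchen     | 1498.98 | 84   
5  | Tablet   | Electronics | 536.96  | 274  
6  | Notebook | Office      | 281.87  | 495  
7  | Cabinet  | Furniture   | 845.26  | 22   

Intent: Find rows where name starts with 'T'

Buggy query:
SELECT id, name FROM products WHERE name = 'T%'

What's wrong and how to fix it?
Bug: '=' compares the literal string including the % character; pattern matching needs LIKE

Fix: Use LIKE for wildcard pattern matching

Corrected query:
SELECT id, name FROM products WHERE name LIKE 'T%'

Result:
id | name  
---+-------
5  | Tablet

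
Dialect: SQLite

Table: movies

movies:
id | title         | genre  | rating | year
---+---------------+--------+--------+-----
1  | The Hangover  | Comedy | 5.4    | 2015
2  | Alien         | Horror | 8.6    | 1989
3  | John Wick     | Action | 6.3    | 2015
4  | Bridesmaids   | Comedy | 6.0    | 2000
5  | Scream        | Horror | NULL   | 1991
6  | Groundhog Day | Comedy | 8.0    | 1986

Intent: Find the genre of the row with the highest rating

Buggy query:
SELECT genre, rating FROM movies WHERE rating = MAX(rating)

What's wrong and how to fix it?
Bug: WHERE is evaluated per row; an aggregate over the whole table isn't defined there

Fix: Wrap MAX in a scalar subquery so WHERE compares against a single value

Corrected query:
SELECT genre, rating FROM movies WHERE rating = (SELECT MAX(rating) FROM movies)

Result:
genre  | rating
-------+-------
Horror | 8.6   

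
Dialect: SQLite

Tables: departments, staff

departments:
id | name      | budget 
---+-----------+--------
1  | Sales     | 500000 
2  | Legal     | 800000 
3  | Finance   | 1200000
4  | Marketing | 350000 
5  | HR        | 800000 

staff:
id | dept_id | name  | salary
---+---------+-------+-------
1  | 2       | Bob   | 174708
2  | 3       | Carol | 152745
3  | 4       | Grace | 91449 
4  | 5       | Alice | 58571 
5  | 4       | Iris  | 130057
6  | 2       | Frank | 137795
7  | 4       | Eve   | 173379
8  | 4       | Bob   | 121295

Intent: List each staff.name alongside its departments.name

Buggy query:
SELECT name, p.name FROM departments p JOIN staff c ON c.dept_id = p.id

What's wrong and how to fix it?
Bug: Both tables have a 'name' column; the unqualified reference is ambiguous

Fix: Qualify the column with its table alias (c.name)

Corrected query:
SELECT c.name, p.name FROM departments p JOIN staff c ON c.dept_id = p.id

Result:
name  | name     
------+----------
Bob   | Legal    
Carol | Finance  
Grace | Marketing
Alice | HR       
Iris  | Marketing
Frank | Legal    
Eve   | Marketing
Bob   | Marketing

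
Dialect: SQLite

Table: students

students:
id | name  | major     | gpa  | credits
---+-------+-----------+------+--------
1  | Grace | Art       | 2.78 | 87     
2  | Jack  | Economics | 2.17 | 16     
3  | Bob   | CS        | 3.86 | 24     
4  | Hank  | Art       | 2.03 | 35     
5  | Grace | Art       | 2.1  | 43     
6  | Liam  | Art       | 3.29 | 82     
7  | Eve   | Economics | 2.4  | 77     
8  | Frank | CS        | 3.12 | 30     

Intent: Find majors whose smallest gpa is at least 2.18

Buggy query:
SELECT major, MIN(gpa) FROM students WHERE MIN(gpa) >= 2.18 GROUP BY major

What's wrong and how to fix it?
Bug: Aggregates like MIN are computed per group after WHERE runs

Fix: Replace WHERE with HAVING after the GROUP BY

Corrected query:
SELECT major, MIN(gpa) FROM students GROUP BY major HAVING MIN(gpa) >= 2.18

Result:
major | MIN(gpa)
------+---------
CS    | 3.12    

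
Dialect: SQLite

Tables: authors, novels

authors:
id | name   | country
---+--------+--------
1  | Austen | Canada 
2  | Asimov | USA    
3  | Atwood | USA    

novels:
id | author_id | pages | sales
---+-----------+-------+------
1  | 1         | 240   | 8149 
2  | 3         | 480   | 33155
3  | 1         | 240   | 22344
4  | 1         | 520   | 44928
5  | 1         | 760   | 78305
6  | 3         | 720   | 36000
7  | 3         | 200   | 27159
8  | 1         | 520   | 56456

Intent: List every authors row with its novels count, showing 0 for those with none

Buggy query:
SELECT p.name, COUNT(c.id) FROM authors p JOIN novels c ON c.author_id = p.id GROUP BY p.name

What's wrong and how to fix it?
Bug: INNER JOIN drops authors rows that have no matching novels rows

Fix: Use LEFT JOIN so parents without children still appear (COUNT(c.id) gives 0)

Corrected query:
SELECT p.name, COUNT(c.id) FROM authors p LEFT JOIN novels c ON c.author_id = p.id GROUP BY p.name

Result:
name   | COUNT(c.id)
-------+------------
Asimov | 0          
Atwood | 3          
Austen | 5          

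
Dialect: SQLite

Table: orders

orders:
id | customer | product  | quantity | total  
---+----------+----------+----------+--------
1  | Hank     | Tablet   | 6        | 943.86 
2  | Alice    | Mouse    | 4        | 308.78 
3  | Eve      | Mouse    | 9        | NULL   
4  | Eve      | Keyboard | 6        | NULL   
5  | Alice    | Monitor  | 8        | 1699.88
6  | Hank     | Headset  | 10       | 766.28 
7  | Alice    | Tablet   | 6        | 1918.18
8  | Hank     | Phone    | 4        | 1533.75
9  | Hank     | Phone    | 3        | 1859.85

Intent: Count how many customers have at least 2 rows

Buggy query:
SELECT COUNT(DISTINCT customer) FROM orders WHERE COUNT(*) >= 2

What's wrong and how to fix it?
Bug: COUNT(*) cannot appear in WHERE; the per-group count doesn't exist yet

Fix: Group first with HAVING COUNT(*) >= 2, then COUNT the resulting groups

Corrected query:
SELECT COUNT(*) FROM (SELECT customer FROM orders GROUP BY customer HAVING COUNT(*) >= 2)

Result:
COUNT(*)
--------
3       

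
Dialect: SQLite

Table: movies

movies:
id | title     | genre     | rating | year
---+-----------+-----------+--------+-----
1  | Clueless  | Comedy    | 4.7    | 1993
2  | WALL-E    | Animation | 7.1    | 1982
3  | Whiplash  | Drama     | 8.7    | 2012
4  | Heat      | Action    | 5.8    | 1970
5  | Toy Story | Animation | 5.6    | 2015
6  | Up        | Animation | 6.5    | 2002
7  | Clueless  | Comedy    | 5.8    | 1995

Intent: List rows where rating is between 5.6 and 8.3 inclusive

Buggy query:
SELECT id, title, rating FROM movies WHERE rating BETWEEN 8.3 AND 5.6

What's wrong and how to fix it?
Bug: The bounds are reversed; BETWEEN a AND b requires a <= b to match anything

Fix: Write BETWEEN 5.6 AND 8.3

Corrected query:
SELECT id, title, rating FROM movies WHERE rating BETWEEN 5.6 AND 8.3

Result:
id | title     | rating
---+-----------+-------
2  | WALL-E    | 7.1   
4  | Heat      | 5.8   
5  | Toy Story | 5.6   
6  | Up        | 6.5   
7  | Clueless  | 5.8   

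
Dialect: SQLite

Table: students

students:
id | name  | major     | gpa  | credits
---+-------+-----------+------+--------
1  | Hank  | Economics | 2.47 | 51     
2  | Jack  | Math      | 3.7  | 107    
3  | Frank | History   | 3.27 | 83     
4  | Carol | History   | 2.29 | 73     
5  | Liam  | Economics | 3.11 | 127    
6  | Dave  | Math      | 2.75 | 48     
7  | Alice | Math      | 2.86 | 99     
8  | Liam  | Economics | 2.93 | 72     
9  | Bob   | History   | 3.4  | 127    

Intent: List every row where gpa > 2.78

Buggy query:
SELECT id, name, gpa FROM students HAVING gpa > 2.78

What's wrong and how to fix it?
Bug: HAVING filters the output of aggregation, but this query has no GROUP BY and no aggregate functions, so SQLite rejects it (HAVING clause on a non-aggregate query); the condition here is per row

Fix: Replace HAVING with WHERE since the condition applies to individual rows

Corrected query:
SELECT id, name, gpa FROM students WHERE gpa > 2.78

Result:
id | name  | gpa 
---+-------+-----
2  | Jack  | 3.7 
3  | Frank | 3.27
5  | Liam  | 3.11
7  | Alice | 2.86
8  | Liam  | 2.93
9  | Bob   | 3.4 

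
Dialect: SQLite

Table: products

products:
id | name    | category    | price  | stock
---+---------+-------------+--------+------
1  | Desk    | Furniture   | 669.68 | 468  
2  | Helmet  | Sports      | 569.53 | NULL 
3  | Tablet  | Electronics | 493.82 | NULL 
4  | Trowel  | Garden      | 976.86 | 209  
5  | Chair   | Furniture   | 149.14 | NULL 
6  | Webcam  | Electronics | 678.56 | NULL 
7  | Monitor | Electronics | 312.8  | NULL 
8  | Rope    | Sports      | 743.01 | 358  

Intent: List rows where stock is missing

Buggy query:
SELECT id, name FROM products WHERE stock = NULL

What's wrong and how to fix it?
Bug: Comparing to NULL with '=' never matches; NULL = NULL is unknown, not true

Fix: Use IS NULL to test for NULL

Corrected query:
SELECT id, name FROM products WHERE stock IS NULL

Result:
id | name   
---+--------
2  | Helmet 
3  | Tablet 
5  | Chair  
6  | Webcam 
7  | Monitor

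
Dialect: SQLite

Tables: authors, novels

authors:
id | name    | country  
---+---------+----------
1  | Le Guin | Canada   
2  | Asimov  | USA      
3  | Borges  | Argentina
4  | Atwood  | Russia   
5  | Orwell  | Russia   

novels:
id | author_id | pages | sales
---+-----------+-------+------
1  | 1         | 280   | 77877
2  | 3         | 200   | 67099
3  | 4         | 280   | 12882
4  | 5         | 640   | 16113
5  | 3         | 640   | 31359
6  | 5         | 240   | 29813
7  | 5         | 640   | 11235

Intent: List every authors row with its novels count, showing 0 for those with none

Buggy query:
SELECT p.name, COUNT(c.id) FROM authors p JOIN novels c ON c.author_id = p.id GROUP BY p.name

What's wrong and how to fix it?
Bug: INNER JOIN drops authors rows that have no matching novels rows

Fix: Use LEFT JOIN so parents without children still appear (COUNT(c.id) gives 0)

Corrected query:
SELECT p.name, COUNT(c.id) FROM authors p LEFT JOIN novels c ON c.author_id = p.id GROUP BY p.name

Result:
name    | COUNT(c.id)
--------+------------
Asimov  | 0          
Atwood  | 1          
Borges  | 2          
Le Guin | 1          
Orwell  | 3          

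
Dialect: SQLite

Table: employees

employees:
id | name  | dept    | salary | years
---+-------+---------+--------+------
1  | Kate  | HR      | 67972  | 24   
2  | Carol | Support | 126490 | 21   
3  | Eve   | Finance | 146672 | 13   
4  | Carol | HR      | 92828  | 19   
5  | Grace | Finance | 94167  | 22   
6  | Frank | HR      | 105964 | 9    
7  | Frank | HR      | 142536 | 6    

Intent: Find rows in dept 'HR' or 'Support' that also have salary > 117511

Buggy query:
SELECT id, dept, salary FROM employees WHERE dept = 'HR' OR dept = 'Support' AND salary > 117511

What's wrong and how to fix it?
Bug: AND binds tighter than OR, so this parses as dept = 'HR' OR (dept = 'Support' AND salary > 117511)

Fix: Add parentheses around the OR so the AND applies to both alternatives

Corrected query:
SELECT id, dept, salary FROM employees WHERE (dept = 'HR' OR dept = 'Support') AND salary > 117511

Result:
id | dept    | salary
---+---------+-------
2  | Support | 126490
7  | HR      | 142536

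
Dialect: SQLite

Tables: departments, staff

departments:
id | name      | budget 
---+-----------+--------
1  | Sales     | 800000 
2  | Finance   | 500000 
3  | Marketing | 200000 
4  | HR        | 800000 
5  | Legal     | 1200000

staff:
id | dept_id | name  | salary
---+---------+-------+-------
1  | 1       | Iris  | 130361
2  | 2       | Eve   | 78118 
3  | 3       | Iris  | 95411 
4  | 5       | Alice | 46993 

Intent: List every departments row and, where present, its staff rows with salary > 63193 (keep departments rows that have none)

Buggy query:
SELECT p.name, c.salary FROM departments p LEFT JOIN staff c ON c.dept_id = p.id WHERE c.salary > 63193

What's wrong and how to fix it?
Bug: A WHERE condition on the right-hand table after LEFT JOIN drops unmatched parents

Fix: Move the right-table condition into the ON clause so unmatched parents are kept

Corrected query:
SELECT p.name, c.salary FROM departments p LEFT JOIN staff c ON c.dept_id = p.id AND c.salary > 63193

Result:
name      | salary
----------+-------
Sales     | 130361
Finance   | 78118 
Marketing | 95411 
HR        | NULL  
Legal     | NULL  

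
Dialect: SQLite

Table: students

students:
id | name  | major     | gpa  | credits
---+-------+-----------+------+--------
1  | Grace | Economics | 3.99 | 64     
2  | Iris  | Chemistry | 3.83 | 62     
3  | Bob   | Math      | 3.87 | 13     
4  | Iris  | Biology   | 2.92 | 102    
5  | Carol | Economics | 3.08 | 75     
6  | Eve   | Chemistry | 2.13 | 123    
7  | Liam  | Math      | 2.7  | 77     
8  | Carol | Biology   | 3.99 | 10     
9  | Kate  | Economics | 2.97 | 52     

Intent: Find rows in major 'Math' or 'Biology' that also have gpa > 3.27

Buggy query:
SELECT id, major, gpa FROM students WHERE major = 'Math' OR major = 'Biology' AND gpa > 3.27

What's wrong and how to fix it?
Bug: AND binds tighter than OR, so this parses as major = 'Math' OR (major = 'Biology' AND gpa > 3.27)

Fix: Add parentheses around the OR so the AND applies to both alternatives

Corrected query:
SELECT id, major, gpa FROM students WHERE (major = 'Math' OR major = 'Biology') AND gpa > 3.27

Result:
id | major   | gpa 
---+---------+-----
3  | Math    | 3.87
8  | Biology | 3.99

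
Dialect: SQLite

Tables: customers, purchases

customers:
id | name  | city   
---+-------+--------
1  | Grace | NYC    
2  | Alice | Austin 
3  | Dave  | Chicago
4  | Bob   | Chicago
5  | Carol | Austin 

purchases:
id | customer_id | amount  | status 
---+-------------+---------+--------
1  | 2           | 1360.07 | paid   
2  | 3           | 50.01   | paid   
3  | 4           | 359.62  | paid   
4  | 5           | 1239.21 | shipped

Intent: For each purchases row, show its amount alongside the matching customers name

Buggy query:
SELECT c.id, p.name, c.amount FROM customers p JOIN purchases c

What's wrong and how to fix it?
Bug: Missing join condition: each purchases row is matched to all customers rows instead of just its own

Fix: Specify the join condition linking the foreign key to the parent id

Corrected query:
SELECT c.id, p.name, c.amount FROM customers p JOIN purchases c ON c.customer_id = p.id

Result:
id | name  | amount 
---+-------+--------
1  | Alice | 1360.07
2  | Dave  | 50.01  
3  | Bob   | 359.62 
4  | Carol | 1239.21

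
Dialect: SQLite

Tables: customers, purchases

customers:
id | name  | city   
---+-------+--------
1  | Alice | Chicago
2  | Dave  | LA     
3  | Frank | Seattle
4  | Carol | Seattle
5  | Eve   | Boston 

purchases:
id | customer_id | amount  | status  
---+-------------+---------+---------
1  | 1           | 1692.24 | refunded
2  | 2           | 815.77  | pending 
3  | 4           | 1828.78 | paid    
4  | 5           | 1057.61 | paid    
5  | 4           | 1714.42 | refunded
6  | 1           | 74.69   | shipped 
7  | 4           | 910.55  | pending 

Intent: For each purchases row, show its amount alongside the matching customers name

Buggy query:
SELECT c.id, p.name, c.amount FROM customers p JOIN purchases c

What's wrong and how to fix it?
Bug: Missing join condition: each purchases row is matched to all customers rows instead of just its own

Fix: Specify the join condition linking the foreign key to the parent id

Corrected query:
SELECT c.id, p.name, c.amount FROM customers p JOIN purchases c ON c.customer_id = p.id

Result:
id | name  | amount 
---+-------+--------
1  | Alice | 1692.24
2  | Dave  | 815.77 
3  | Carol | 1828.78
4  | Eve   | 1057.61
5  | Carol | 1714.42
6  | Alice | 74.69  
7  | Carol | 910.55 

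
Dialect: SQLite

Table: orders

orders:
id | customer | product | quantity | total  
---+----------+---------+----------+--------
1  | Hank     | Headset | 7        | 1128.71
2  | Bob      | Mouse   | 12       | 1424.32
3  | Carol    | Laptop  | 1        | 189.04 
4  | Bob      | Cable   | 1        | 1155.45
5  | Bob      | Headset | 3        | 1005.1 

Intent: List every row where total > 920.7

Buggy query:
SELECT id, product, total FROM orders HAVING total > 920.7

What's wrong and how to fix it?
Bug: This is a non-aggregate query (no GROUP BY, no aggregates), so in SQLite the HAVING clause is invalid here; a row-level condition belongs in WHERE

Fix: Replace HAVING with WHERE since the condition applies to individual rows

Corrected query:
SELECT id, product, total FROM orders WHERE total > 920.7

Result:
id | product | total  
---+---------+--------
1  | Headset | 1128.71
2  | Mouse   | 1424.32
4  | Cable   | 1155.45
5  | Headset | 1005.1 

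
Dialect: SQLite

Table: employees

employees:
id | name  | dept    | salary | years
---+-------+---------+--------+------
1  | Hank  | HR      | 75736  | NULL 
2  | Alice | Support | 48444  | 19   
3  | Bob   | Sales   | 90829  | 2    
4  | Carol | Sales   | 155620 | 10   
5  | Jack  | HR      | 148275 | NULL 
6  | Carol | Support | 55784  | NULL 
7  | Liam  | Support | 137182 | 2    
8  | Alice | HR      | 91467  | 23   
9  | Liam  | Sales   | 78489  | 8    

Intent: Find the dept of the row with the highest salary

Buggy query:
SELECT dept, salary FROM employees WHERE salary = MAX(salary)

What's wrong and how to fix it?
Bug: WHERE is evaluated per row; an aggregate over the whole table isn't defined there

Fix: Wrap MAX in a scalar subquery so WHERE compares against a single value

Corrected query:
SELECT dept, salary FROM employees WHERE salary = (SELECT MAX(salary) FROM employees)

Result:
dept  | salary
------+-------
Sales | 155620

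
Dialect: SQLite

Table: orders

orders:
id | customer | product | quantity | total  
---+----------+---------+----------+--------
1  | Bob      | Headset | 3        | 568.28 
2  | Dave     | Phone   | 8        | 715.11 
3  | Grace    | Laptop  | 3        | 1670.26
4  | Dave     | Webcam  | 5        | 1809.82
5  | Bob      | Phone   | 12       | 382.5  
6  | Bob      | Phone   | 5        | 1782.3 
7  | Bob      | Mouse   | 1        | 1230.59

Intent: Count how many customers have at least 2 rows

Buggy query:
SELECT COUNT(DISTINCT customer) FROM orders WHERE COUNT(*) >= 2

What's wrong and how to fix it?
Bug: COUNT(*) cannot appear in WHERE; the per-group count doesn't exist yet

Fix: Use a subquery that GROUPs and filters with HAVING, then count its rows

Corrected query:
SELECT COUNT(*) FROM (SELECT customer FROM orders GROUP BY customer HAVING COUNT(*) >= 2)

Result:
COUNT(*)
--------
2       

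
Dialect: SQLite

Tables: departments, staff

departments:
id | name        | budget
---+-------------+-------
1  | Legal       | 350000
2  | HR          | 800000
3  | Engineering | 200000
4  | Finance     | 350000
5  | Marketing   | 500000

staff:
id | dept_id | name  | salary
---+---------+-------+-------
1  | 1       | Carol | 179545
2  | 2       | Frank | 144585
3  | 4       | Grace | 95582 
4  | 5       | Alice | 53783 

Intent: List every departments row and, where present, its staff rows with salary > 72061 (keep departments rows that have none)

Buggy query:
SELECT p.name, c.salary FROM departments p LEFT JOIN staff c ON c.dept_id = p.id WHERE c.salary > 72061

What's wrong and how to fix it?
Bug: A WHERE condition on the right-hand table after LEFT JOIN drops unmatched parents

Fix: Put 'c.salary > 72061' in the JOIN's ON clause instead of WHERE

Corrected query:
SELECT p.name, c.salary FROM departments p LEFT JOIN staff c ON c.dept_id = p.id AND c.salary > 72061

Result:
name        | salary
------------+-------
Legal       | 179545
HR          | 144585
Engineering | NULL  
Finance     | 95582 
Marketing   | NULL  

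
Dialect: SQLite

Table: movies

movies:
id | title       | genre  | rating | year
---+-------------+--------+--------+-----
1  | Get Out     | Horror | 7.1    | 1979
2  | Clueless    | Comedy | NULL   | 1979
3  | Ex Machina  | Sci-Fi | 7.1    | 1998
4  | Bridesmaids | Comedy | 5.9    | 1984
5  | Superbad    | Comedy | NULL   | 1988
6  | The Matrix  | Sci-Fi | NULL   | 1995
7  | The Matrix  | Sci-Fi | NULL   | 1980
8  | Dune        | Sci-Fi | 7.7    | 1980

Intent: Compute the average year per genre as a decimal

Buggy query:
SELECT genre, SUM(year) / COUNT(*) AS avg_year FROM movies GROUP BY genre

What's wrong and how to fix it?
Bug: SUM(year) and COUNT(*) are both integers; the division truncates the fractional part

Fix: Cast one side to REAL so the division keeps the fractional part

Corrected query:
SELECT genre, SUM(year) * 1.0 / COUNT(*) AS avg_year FROM movies GROUP BY genre

Result:
genre  | avg_year   
-------+------------
Comedy | 1983.666667
Horror | 1979       
Sci-Fi | 1988.25    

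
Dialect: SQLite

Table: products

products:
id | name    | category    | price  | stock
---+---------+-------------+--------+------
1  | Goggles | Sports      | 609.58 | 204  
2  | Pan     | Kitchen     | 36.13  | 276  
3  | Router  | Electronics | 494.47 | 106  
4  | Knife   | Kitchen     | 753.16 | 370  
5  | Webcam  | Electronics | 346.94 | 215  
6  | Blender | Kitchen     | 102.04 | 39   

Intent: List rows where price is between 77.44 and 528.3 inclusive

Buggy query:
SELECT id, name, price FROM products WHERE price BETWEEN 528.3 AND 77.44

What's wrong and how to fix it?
Bug: BETWEEN expects the lower bound first; with 528.3 AND 77.44 the range is empty

Fix: Write BETWEEN 77.44 AND 528.3

Corrected query:
SELECT id, name, price FROM products WHERE price BETWEEN 77.44 AND 528.3

Result:
id | name    | price 
---+---------+-------
3  | Router  | 494.47
5  | Webcam  | 346.94
6  | Blender | 102.04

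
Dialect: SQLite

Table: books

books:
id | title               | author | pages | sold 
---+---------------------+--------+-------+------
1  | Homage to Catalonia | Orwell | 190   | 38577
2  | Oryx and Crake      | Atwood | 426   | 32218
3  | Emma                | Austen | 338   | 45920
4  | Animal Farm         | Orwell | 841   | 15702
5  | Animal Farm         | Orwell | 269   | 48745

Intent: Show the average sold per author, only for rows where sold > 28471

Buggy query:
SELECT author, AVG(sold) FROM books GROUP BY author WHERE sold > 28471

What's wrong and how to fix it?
Bug: WHERE cannot follow GROUP BY

Fix: Place WHERE between FROM and GROUP BY

Corrected query:
SELECT author, AVG(sold) FROM books WHERE sold > 28471 GROUP BY author

Result:
author | AVG(sold)
-------+----------
Atwood | 32218    
Austen | 45920    
Orwell | 43661    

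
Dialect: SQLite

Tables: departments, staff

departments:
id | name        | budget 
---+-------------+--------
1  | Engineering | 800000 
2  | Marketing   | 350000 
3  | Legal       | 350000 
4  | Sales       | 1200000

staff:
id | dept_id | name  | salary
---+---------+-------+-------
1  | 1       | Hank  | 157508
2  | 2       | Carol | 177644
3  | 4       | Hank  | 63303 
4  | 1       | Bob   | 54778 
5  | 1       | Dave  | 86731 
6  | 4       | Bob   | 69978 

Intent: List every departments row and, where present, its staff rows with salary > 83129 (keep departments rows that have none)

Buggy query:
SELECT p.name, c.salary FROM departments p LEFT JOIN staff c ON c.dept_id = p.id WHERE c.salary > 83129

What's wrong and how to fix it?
Bug: A WHERE condition on the right-hand table after LEFT JOIN drops unmatched parents

Fix: Put 'c.salary > 83129' in the JOIN's ON clause instead of WHERE

Corrected query:
SELECT p.name, c.salary FROM departments p LEFT JOIN staff c ON c.dept_id = p.id AND c.salary > 83129

Result:
name        | salary
------------+-------
Engineering | 86731 
Engineering | 157508
Marketing   | 177644
Legal       | NULL  
Sales       | NULL  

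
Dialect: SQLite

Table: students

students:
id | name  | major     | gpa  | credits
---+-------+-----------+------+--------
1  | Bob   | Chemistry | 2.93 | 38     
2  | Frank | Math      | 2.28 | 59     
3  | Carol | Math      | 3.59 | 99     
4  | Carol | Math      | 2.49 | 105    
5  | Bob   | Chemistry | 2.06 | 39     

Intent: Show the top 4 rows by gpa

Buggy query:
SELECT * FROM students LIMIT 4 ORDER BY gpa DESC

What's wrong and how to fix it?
Bug: LIMIT must come after ORDER BY

Fix: Swap the clauses: ORDER BY first, then LIMIT

Corrected query:
SELECT * FROM students ORDER BY gpa DESC LIMIT 4

Result:
id | name  | major     | gpa  | credits
---+-------+-----------+------+--------
3  | Carol | Math      | 3.59 | 99     
1  | Bob   | Chemistry | 2.93 | 38     
4  | Carol | Math      | 2.49 | 105    
2  | Frank | Math      | 2.28 | 59     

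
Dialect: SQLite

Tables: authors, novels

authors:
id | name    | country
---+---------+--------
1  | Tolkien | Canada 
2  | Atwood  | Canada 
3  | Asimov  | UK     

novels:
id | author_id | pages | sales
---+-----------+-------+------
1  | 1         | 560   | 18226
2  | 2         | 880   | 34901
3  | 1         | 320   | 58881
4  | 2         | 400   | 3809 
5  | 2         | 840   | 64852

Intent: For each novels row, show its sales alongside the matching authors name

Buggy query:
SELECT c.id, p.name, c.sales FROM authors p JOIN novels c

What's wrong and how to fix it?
Bug: Missing join condition: each novels row is matched to all authors rows instead of just its own

Fix: Specify the join condition linking the foreign key to the parent id

Corrected query:
SELECT c.id, p.name, c.sales FROM authors p JOIN novels c ON c.author_id = p.id

Result:
id | name    | sales
---+---------+------
1  | Tolkien | 18226
2  | Atwood  | 34901
3  | Tolkien | 58881
4  | Atwood  | 3809 
5  | Atwood  | 64852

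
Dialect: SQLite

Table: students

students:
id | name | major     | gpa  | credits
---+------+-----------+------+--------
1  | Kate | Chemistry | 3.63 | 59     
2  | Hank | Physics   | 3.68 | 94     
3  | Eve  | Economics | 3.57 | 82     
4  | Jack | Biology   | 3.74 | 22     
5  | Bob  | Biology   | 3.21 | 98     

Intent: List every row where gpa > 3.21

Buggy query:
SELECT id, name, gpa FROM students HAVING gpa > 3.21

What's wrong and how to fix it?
Bug: HAVING filters the output of aggregation, but this query has no GROUP BY and no aggregate functions, so SQLite rejects it (HAVING clause on a non-aggregate query); the condition here is per row

Fix: Replace HAVING with WHERE since the condition applies to individual rows

Corrected query:
SELECT id, name, gpa FROM students WHERE gpa > 3.21

Result:
id | name | gpa 
---+------+-----
1  | Kate | 3.63
2  | Hank | 3.68
3  | Eve  | 3.57
4  | Jack | 3.74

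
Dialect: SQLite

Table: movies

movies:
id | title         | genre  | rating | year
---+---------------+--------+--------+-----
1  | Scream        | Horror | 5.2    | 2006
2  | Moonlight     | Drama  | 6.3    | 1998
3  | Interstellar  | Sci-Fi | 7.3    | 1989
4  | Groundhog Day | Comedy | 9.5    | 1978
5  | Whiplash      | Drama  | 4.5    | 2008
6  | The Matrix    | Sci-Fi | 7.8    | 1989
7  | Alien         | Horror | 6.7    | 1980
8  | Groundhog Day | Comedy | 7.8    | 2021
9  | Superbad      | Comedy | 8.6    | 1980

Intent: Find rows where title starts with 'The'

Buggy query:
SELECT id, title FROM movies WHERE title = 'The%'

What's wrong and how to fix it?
Bug: '=' compares the literal string including the % character; pattern matching needs LIKE

Fix: Replace '=' with LIKE so 'The%' is treated as a pattern

Corrected query:
SELECT id, title FROM movies WHERE title LIKE 'The%'

Result:
id | title     
---+-----------
6  | The Matrix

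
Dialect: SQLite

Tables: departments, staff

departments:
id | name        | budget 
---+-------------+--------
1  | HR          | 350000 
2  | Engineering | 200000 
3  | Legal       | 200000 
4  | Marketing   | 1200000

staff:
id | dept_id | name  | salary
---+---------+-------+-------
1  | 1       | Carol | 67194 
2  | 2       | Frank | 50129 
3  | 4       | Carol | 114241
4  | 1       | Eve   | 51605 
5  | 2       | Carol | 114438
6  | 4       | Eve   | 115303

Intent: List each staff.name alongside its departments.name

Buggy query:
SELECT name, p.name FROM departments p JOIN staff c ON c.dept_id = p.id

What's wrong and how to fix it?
Bug: Both tables have a 'name' column; the unqualified reference is ambiguous

Fix: Qualify the column with its table alias (c.name)

Corrected query:
SELECT c.name, p.name FROM departments p JOIN staff c ON c.dept_id = p.id

Result:
name  | name       
------+------------
Carol | HR         
Frank | Engineering
Carol | Marketing  
Eve   | HR         
Carol | Engineering
Eve   | Marketing  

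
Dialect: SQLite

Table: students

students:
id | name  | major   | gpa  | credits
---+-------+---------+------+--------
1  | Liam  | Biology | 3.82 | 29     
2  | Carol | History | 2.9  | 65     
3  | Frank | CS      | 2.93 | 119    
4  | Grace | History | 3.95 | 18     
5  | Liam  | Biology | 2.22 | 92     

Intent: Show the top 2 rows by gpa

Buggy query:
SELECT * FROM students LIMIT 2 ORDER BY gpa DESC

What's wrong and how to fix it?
Bug: LIMIT must come after ORDER BY

Fix: Sort with ORDER BY, then apply LIMIT

Corrected query:
SELECT * FROM students ORDER BY gpa DESC LIMIT 2

Result:
id | name  | major   | gpa  | credits
---+-------+---------+------+--------
4  | Grace | History | 3.95 | 18     
1  | Liam  | Biology | 3.82 | 29     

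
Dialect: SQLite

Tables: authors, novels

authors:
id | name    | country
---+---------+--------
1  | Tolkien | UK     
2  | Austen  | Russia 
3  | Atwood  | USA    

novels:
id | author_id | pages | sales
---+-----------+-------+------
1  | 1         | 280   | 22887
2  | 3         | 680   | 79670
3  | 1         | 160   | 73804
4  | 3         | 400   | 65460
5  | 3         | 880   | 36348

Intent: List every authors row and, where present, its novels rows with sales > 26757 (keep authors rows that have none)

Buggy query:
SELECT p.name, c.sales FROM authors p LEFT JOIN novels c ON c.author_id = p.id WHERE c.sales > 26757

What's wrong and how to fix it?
Bug: Filtering c.sales in WHERE discards the NULL rows produced by LEFT JOIN, turning it into an inner join

Fix: Move the right-table condition into the ON clause so unmatched parents are kept

Corrected query:
SELECT p.name, c.sales FROM authors p LEFT JOIN novels c ON c.author_id = p.id AND c.sales > 26757

Result:
name    | sales
--------+------
Tolkien | 73804
Austen  | NULL 
Atwood  | 36348
Atwood  | 65460
Atwood  | 79670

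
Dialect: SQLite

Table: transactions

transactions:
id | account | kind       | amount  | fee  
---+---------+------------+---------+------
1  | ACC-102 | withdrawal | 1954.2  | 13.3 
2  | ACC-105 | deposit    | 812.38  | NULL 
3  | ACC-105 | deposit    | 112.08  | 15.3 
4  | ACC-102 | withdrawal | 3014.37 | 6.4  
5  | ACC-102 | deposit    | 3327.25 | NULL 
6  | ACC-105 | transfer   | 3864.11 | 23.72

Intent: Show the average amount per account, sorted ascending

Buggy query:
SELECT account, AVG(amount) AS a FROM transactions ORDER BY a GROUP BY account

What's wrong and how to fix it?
Bug: ORDER BY appears before GROUP BY; SQL clause order requires GROUP BY first

Fix: Move ORDER BY to the end, after GROUP BY

Corrected query:
SELECT account, AVG(amount) AS a FROM transactions GROUP BY account ORDER BY a

Result:
account | a          
--------+------------
ACC-105 | 1596.19    
ACC-102 | 2765.273333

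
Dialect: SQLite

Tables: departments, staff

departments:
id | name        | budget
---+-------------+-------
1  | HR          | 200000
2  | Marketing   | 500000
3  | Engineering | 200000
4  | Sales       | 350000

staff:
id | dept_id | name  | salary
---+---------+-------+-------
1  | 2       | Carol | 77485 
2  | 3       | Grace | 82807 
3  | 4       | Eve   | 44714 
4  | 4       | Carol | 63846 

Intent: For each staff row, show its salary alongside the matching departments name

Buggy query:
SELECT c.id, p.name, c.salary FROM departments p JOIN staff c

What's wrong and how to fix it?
Bug: JOIN with no ON clause produces a cartesian product; every staff row pairs with every departments row

Fix: Add ON c.dept_id = p.id to the JOIN

Corrected query:
SELECT c.id, p.name, c.salary FROM departments p JOIN staff c ON c.dept_id = p.id

Result:
id | name        | salary
---+-------------+-------
1  | Marketing   | 77485 
2  | Engineering | 82807 
3  | Sales       | 44714 
4  | Sales       | 63846 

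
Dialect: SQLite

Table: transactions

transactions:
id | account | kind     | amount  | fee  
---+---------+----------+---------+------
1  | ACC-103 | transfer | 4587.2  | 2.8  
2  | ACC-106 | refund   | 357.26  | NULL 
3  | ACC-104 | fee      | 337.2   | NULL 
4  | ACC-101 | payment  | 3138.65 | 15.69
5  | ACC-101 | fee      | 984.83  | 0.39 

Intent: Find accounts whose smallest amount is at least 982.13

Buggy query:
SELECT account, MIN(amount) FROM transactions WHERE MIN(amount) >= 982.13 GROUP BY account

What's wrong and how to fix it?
Bug: Aggregates like MIN are computed per group after WHERE runs

Fix: Replace WHERE with HAVING after the GROUP BY

Corrected query:
SELECT account, MIN(amount) FROM transactions GROUP BY account HAVING MIN(amount) >= 982.13

Result:
account | MIN(amount)
--------+------------
ACC-101 | 984.83     
ACC-103 | 4587.2     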